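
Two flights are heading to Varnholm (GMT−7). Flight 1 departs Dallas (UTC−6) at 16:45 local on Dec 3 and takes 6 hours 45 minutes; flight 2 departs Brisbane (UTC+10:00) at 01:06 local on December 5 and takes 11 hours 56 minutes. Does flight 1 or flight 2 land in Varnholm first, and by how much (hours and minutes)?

the first, by 21 hours 32 minutes

Flight 1 in UTC: 16:45 + 6:00 = 22:45 on Dec 3.
+6 hours and 45 minutes → arrive 05:30 UTC on Dec 4.
Flight 2 in UTC: 01:06 − 10:00 = 15:06 on Dec 4.
+11 hours 56 minutes → arrive 03:02 UTC on Dec 5.
Flight 1 lands earlier by 21 hours 32 minutes.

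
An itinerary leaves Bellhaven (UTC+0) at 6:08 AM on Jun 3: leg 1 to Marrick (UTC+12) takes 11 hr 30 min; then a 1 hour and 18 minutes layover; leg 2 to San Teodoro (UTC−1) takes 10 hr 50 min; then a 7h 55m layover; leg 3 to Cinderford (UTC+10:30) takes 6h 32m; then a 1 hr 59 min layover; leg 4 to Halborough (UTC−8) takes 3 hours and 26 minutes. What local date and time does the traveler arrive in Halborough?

5:38 PM on June 4

Bellhaven is at UTC+0, so departure is already 6:08 AM UTC on Jun 3.
Add 11 hours and 30 minutes leg 1 → 5:38 PM UTC.
Add 1 hour 18 minutes layover in Marrick → 6:56 PM UTC.
Add 10 hours 50 minutes leg 2 → 5:46 AM UTC (Jun 4).
Add 7 hours 55 minutes layover in San Teodoro → 1:41 PM UTC.
Add 6 hours 32 minutes leg 3 → 8:13 PM UTC.
Add 1 hour 59 minutes layover in Cinderford → 10:12 PM UTC.
Add 3 hours and 26 minutes leg 4 → 1:38 AM UTC (Jun 5).
Halborough is UTC−8:00, so local arrival = 1:38 AM − 8:00 = 5:38 PM on Jun 4.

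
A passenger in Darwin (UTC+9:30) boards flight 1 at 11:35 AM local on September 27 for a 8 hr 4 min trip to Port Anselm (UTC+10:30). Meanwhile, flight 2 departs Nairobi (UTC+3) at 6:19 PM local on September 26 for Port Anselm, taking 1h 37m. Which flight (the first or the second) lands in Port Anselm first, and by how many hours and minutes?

Flight 1 in UTC: 11:35 AM − 9:30 = 2:05 AM on Sep 27.
+8 hours and 4 minutes → arrive 10:09 AM UTC on Sep 27.
Flight 2 in UTC: 6:19 PM − 3:00 = 3:19 PM on Sep 26.
+1 hour 37 minutes → arrive 4:56 PM UTC on Sep 26.
Flight 2 lands earlier by 17 hours 13 minutes.

the second, by 17 hours 13 minutes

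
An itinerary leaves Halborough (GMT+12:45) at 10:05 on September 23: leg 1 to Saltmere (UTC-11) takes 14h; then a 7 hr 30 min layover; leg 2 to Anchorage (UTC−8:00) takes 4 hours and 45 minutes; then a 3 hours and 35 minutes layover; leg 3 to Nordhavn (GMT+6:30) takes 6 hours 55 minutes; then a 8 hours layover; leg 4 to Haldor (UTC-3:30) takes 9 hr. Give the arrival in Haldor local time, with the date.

23:35 on September 24

Convert departure to UTC: 10:05 − 12:45 = 21:20 UTC on Sep 22.
Add 14 hours leg 1 → 11:20 UTC (Sep 23).
Add 7 hours 30 minutes layover in Saltmere → 18:50 UTC.
Add 4 hours and 45 minutes leg 2 → 23:35 UTC.
Add 3 hours 35 minutes layover in Anchorage → 03:10 UTC (Sep 24).
Add 6 hours and 55 minutes leg 3 → 10:05 UTC.
Add 8 hours layover in Nordhavn → 18:05 UTC.
Add 9 hours leg 4 → 03:05 UTC (Sep 25).
Haldor is UTC−3:30, so local arrival = 03:05 − 3:30 = 23:35 on Sep 24.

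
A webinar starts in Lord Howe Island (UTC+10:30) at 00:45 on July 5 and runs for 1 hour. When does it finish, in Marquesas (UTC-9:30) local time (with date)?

Convert start to UTC: 00:45 − 10:30 = 14:15 UTC on Jul 4.
Add 1 hour duration → 15:15 UTC.
Marquesas is UTC−9:30, so local end time = 15:15 − 9:30 = 05:45 on Jul 4.

05:45 on Jul 4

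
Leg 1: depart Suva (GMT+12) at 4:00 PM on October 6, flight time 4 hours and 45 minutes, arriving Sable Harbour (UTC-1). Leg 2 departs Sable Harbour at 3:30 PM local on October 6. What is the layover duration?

Convert departure to UTC: 4:00 PM − 12:00 = 4:00 AM UTC on Oct 6.
Add 4 hours 45 minutes flight time → 8:45 AM UTC.
Sable Harbour is UTC−1:00, so local arrival = 8:45 AM − 1:00 = 7:45 AM on Oct 6.
Layover = 3:30 PM − 7:45 AM = 7 hours 45 minutes.

7 hours 45 minutes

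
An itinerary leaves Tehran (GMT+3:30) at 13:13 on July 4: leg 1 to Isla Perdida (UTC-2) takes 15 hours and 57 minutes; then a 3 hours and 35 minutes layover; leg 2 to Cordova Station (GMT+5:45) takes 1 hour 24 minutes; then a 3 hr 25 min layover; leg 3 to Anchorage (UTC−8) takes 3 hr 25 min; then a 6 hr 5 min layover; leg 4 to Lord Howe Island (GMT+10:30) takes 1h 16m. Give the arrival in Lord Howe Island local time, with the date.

Convert departure to UTC: 13:13 − 3:30 = 09:43 UTC on Jul 4.
Add 15 hours and 57 minutes leg 1 → 01:40 UTC (Jul 5).
Add 3 hours 35 minutes layover in Isla Perdida → 05:15 UTC.
Add 1 hour and 24 minutes leg 2 → 06:39 UTC.
Add 3 hours 25 minutes layover in Cordova Station → 10:04 UTC.
Add 3 hours and 25 minutes leg 3 → 13:29 UTC.
Add 6 hours and 5 minutes layover in Anchorage → 19:34 UTC.
Add 1 hour and 16 minutes leg 4 → 20:50 UTC.
Lord Howe Island is UTC+10:30, so local arrival = 20:50 + 10:30 = 07:20 on Jul 6.

07:20 on Jul 6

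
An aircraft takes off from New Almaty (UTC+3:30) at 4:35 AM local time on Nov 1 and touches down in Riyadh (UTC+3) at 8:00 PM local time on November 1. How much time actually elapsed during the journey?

15 hours 55 minutes

Departure in UTC: 4:35 AM − 3:30 = 1:05 AM on Nov 1.
Arrival in UTC: 8:00 PM − 3:00 = 5:00 PM on Nov 1.
Elapsed = 5:00 PM − 1:05 AM = 15 hours 55 minutes.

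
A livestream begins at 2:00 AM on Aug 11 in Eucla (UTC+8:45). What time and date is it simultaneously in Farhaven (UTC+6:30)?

11:45 PM on Aug 10

In UTC: 2:00 AM − 8:45 = 5:15 PM on Aug 10.
Farhaven is UTC+6:30: 5:15 PM + 6:30 = 11:45 PM on Aug 10.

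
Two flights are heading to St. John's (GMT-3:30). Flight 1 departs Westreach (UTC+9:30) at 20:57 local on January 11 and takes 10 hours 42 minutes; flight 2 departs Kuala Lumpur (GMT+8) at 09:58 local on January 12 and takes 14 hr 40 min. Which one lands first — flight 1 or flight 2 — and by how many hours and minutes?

Flight 1 in UTC: 20:57 − 9:30 = 11:27 on Jan 11.
+10 hours and 42 minutes → arrive 22:09 UTC on Jan 11.
Flight 2 in UTC: 09:58 − 8:00 = 01:58 on Jan 12.
+14 hours 40 minutes → arrive 16:38 UTC on Jan 12.
Flight 1 lands earlier by 18 hours 29 minutes.

the first, by 18 hours 29 minutes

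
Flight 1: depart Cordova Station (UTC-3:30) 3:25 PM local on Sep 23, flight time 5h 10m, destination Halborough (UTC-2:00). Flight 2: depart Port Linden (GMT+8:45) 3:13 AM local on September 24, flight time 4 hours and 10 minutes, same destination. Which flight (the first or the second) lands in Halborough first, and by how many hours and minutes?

Flight 1 in UTC: 3:25 PM + 3:30 = 6:55 PM on Sep 23.
+5 hours 10 minutes → arrive 12:05 AM UTC on Sep 24.
Flight 2 in UTC: 3:13 AM − 8:45 = 6:28 PM on Sep 23.
+4 hours and 10 minutes → arrive 10:38 PM UTC on Sep 23.
Flight 2 lands earlier by 1 hour 27 minutes.

the second, by 1 hour 27 minutes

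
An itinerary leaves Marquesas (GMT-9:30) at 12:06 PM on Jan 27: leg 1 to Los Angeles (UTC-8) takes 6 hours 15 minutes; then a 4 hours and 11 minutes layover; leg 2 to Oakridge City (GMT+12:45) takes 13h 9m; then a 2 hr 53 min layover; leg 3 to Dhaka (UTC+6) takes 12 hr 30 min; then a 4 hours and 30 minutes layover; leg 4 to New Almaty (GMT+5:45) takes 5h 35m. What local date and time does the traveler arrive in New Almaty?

4:24 AM on January 30

Convert departure to UTC: 12:06 PM + 9:30 = 9:36 PM UTC on Jan 27.
Add 6 hours and 15 minutes leg 1 → 3:51 AM UTC (Jan 28).
Add 4 hours and 11 minutes layover in Los Angeles → 8:02 AM UTC.
Add 13 hours and 9 minutes leg 2 → 9:11 PM UTC.
Add 2 hours 53 minutes layover in Oakridge City → 12:04 AM UTC (Jan 29).
Add 12 hours 30 minutes leg 3 → 12:34 PM UTC.
Add 4 hours 30 minutes layover in Dhaka → 5:04 PM UTC.
Add 5 hours 35 minutes leg 4 → 10:39 PM UTC.
New Almaty is UTC+5:45, so local arrival = 10:39 PM + 5:45 = 4:24 AM on Jan 30.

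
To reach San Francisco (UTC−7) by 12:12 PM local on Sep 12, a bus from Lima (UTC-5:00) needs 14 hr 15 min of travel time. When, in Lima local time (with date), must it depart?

11:57 PM on September 11

Target arrival in UTC: 12:12 PM + 7:00 = 7:12 PM on Sep 12.
Subtract 14 hours and 15 minutes → departure 4:57 AM UTC on Sep 12.
Lima is UTC−5:00: 4:57 AM − 5:00 = 11:57 PM on Sep 11.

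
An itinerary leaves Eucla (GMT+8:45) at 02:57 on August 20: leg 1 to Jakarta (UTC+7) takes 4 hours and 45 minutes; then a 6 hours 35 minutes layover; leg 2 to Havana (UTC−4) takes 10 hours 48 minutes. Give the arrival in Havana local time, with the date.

12:20 on August 20

Convert departure to UTC: 02:57 − 8:45 = 18:12 UTC on Aug 19.
Add 4 hours 45 minutes leg 1 → 22:57 UTC.
Add 6 hours and 35 minutes layover in Jakarta → 05:32 UTC (Aug 20).
Add 10 hours and 48 minutes leg 2 → 16:20 UTC.
Havana is UTC−4:00, so local arrival = 16:20 − 4:00 = 12:20 on Aug 20.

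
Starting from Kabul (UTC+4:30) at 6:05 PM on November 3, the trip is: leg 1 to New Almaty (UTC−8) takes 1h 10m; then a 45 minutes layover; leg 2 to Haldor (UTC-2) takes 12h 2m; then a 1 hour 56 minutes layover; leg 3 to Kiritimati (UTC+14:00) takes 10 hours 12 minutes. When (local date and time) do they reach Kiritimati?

Convert departure to UTC: 6:05 PM − 4:30 = 1:35 PM UTC on Nov 3.
Add 1 hour 10 minutes leg 1 → 2:45 PM UTC.
Add 45 minutes layover in New Almaty → 3:30 PM UTC.
Add 12 hours 2 minutes leg 2 → 3:32 AM UTC (Nov 4).
Add 1 hour 56 minutes layover in Haldor → 5:28 AM UTC.
Add 10 hours 12 minutes leg 3 → 3:40 PM UTC.
Kiritimati is UTC+14:00, so local arrival = 3:40 PM + 14:00 = 5:40 AM on Nov 5.

5:40 AM on November 5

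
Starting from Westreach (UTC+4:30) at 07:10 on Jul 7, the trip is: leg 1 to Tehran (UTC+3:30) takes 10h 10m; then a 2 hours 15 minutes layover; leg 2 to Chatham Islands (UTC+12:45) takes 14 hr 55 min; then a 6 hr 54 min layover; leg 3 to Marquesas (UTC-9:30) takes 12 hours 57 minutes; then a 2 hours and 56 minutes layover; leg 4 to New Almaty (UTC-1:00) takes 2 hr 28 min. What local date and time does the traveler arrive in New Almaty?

06:15 on July 9

Convert departure to UTC: 07:10 − 4:30 = 02:40 UTC on Jul 7.
Add 10 hours and 10 minutes leg 1 → 12:50 UTC.
Add 2 hours 15 minutes layover in Tehran → 15:05 UTC.
Add 14 hours 55 minutes leg 2 → 06:00 UTC (Jul 8).
Add 6 hours 54 minutes layover in Chatham Islands → 12:54 UTC.
Add 12 hours and 57 minutes leg 3 → 01:51 UTC (Jul 9).
Add 2 hours 56 minutes layover in Marquesas → 04:47 UTC.
Add 2 hours 28 minutes leg 4 → 07:15 UTC.
New Almaty is UTC−1:00, so local arrival = 07:15 − 1:00 = 06:15 on Jul 9.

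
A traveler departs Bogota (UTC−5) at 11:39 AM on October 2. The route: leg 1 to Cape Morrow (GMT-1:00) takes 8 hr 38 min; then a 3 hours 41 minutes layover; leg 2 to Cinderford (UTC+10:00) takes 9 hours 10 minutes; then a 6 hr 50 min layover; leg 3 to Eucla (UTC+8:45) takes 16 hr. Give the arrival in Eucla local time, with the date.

9:43 PM on October 4

Convert departure to UTC: 11:39 AM + 5:00 = 4:39 PM UTC on Oct 2.
Add 8 hours 38 minutes leg 1 → 1:17 AM UTC (Oct 3).
Add 3 hours and 41 minutes layover in Cape Morrow → 4:58 AM UTC.
Add 9 hours and 10 minutes leg 2 → 2:08 PM UTC.
Add 6 hours 50 minutes layover in Cinderford → 8:58 PM UTC.
Add 16 hours leg 3 → 12:58 PM UTC (Oct 4).
Eucla is UTC+8:45, so local arrival = 12:58 PM + 8:45 = 9:43 PM on Oct 4.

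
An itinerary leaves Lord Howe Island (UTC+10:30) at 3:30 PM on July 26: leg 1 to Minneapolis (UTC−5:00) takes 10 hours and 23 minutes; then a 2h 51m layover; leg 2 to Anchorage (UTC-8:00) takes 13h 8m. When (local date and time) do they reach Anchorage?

Convert departure to UTC: 3:30 PM − 10:30 = 5:00 AM UTC on Jul 26.
Add 10 hours 23 minutes leg 1 → 3:23 PM UTC.
Add 2 hours 51 minutes layover in Minneapolis → 6:14 PM UTC.
Add 13 hours and 8 minutes leg 2 → 7:22 AM UTC (Jul 27).
Anchorage is UTC−8:00, so local arrival = 7:22 AM − 8:00 = 11:22 PM on Jul 26.

11:22 PM on July 26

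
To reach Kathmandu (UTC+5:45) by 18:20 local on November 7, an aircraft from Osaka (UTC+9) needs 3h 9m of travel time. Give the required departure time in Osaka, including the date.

Target arrival in UTC: 18:20 − 5:45 = 12:35 on Nov 7.
Subtract 3 hours 9 minutes → departure 09:26 UTC on Nov 7.
Osaka is UTC+9:00: 09:26 + 9:00 = 18:26 on Nov 7.

18:26 on November 7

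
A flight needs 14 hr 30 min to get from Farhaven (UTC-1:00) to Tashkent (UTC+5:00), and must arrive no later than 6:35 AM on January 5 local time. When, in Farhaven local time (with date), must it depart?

10:05 AM on January 4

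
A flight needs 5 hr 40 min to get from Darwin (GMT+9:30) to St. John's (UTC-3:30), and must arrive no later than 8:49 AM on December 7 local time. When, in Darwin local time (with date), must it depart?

Target arrival in UTC: 8:49 AM + 3:30 = 12:19 PM on Dec 7.
Subtract 5 hours and 40 minutes → departure 6:39 AM UTC on Dec 7.
Darwin is UTC+9:30: 6:39 AM + 9:30 = 4:09 PM on Dec 7.

4:09 PM on December 7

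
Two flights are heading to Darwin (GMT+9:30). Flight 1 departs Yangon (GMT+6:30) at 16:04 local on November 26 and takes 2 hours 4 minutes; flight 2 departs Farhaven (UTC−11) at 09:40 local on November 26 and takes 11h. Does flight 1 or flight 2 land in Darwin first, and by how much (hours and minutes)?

the first, by 20 hours 2 minutes

Flight 1 in UTC: 16:04 − 6:30 = 09:34 on Nov 26.
+2 hours and 4 minutes → arrive 11:38 UTC on Nov 26.
Flight 2 in UTC: 09:40 + 11:00 = 20:40 on Nov 26.
+11 hours → arrive 07:40 UTC on Nov 27.
Flight 1 lands earlier by 20 hours 2 minutes.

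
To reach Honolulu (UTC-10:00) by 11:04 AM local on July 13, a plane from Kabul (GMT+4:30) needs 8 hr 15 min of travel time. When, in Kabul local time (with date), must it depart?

5:19 PM on July 13

Target arrival in UTC: 11:04 AM + 10:00 = 9:04 PM on Jul 13.
Subtract 8 hours and 15 minutes → departure 12:49 PM UTC on Jul 13.
Kabul is UTC+4:30: 12:49 PM + 4:30 = 5:19 PM on Jul 13.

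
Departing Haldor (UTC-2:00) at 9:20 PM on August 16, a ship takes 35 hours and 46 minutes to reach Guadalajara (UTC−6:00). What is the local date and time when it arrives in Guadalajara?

5:06 AM on Aug 18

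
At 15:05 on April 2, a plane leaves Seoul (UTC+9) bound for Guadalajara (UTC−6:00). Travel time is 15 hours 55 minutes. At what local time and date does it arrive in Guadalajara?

Convert departure to UTC: 15:05 − 9:00 = 06:05 UTC on Apr 2.
Add 15 hours and 55 minutes travel time → 22:00 UTC.
Guadalajara is UTC−6:00, so local arrival = 22:00 − 6:00 = 16:00 on Apr 2.

16:00 on Apr 2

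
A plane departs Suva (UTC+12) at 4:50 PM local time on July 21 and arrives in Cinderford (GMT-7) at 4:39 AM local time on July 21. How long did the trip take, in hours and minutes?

6 hours 49 minutes

Departure in UTC: 4:50 PM − 12:00 = 4:50 AM on Jul 21.
Arrival in UTC: 4:39 AM + 7:00 = 11:39 AM on Jul 21.
Elapsed = 11:39 AM − 4:50 AM = 6 hours 49 minutes.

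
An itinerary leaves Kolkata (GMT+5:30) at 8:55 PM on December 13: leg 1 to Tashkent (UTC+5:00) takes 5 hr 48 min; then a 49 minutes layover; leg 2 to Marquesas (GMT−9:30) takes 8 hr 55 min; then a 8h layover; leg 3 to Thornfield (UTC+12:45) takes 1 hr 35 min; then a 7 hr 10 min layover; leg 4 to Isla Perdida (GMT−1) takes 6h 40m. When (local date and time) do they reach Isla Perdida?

5:22 AM on December 15

Convert departure to UTC: 8:55 PM − 5:30 = 3:25 PM UTC on Dec 13.
Add 5 hours 48 minutes leg 1 → 9:13 PM UTC.
Add 49 minutes layover in Tashkent → 10:02 PM UTC.
Add 8 hours 55 minutes leg 2 → 6:57 AM UTC (Dec 14).
Add 8 hours layover in Marquesas → 2:57 PM UTC.
Add 1 hour 35 minutes leg 3 → 4:32 PM UTC.
Add 7 hours 10 minutes layover in Thornfield → 11:42 PM UTC.
Add 6 hours 40 minutes leg 4 → 6:22 AM UTC (Dec 15).
Isla Perdida is UTC−1:00, so local arrival = 6:22 AM − 1:00 = 5:22 AM on Dec 15.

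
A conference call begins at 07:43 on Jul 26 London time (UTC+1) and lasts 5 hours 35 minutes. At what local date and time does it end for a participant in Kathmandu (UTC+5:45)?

18:03 on July 26

Convert start to UTC: 07:43 − 1:00 = 06:43 UTC on Jul 26.
Add 5 hours 35 minutes duration → 12:18 UTC.
Kathmandu is UTC+5:45, so local end time = 12:18 + 5:45 = 18:03 on Jul 26.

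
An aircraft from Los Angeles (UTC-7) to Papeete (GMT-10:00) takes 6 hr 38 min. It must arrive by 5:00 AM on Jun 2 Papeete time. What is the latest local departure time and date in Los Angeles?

Target arrival in UTC: 5:00 AM + 10:00 = 3:00 PM on Jun 2.
Subtract 6 hours and 38 minutes → departure 8:22 AM UTC on Jun 2.
Los Angeles is UTC−7:00: 8:22 AM − 7:00 = 1:22 AM on Jun 2.

1:22 AM on Jun 2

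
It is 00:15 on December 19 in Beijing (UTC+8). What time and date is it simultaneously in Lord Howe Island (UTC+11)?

03:15 on Dec 19

In UTC: 00:15 − 8:00 = 16:15 on Dec 18.
Lord Howe Island is UTC+11:00: 16:15 + 11:00 = 03:15 on Dec 19.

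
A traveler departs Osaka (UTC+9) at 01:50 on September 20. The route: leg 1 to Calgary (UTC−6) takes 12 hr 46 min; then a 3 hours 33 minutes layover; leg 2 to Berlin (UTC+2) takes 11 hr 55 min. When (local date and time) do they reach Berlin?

Convert departure to UTC: 01:50 − 9:00 = 16:50 UTC on Sep 19.
Add 12 hours and 46 minutes leg 1 → 05:36 UTC (Sep 20).
Add 3 hours and 33 minutes layover in Calgary → 09:09 UTC.
Add 11 hours 55 minutes leg 2 → 21:04 UTC.
Berlin is UTC+2:00, so local arrival = 21:04 + 2:00 = 23:04 on Sep 20.

23:04 on September 20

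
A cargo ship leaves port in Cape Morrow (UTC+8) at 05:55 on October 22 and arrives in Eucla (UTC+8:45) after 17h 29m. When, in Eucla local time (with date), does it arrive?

Convert departure to UTC: 05:55 − 8:00 = 21:55 UTC on Oct 21.
Add 17 hours 29 minutes travel time → 15:24 UTC (Oct 22).
Eucla is UTC+8:45, so local arrival = 15:24 + 8:45 = 00:09 on Oct 23.

00:09 on Oct 23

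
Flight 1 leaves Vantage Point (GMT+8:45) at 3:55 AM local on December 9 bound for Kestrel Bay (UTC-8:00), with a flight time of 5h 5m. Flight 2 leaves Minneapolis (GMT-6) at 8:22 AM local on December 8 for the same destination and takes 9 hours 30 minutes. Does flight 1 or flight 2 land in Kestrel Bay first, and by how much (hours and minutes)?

Flight 1 in UTC: 3:55 AM − 8:45 = 7:10 PM on Dec 8.
+5 hours and 5 minutes → arrive 12:15 AM UTC on Dec 9.
Flight 2 in UTC: 8:22 AM + 6:00 = 2:22 PM on Dec 8.
+9 hours 30 minutes → arrive 11:52 PM UTC on Dec 8.
Flight 2 lands earlier by 23 minutes.

the second, by 23 minutes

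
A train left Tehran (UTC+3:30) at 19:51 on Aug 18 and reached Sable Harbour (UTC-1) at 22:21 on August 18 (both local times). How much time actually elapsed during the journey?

Departure in UTC: 19:51 − 3:30 = 16:21 on Aug 18.
Arrival in UTC: 22:21 + 1:00 = 23:21 on Aug 18.
Elapsed = 23:21 − 16:21 = 7 hours.

7 hours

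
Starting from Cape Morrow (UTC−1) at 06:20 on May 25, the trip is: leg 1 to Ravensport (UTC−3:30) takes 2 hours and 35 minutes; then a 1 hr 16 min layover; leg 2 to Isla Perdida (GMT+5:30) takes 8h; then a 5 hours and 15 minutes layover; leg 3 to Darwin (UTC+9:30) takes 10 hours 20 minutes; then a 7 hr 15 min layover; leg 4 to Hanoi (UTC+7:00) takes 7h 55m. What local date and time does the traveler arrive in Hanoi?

Convert departure to UTC: 06:20 + 1:00 = 07:20 UTC on May 25.
Add 2 hours and 35 minutes leg 1 → 09:55 UTC.
Add 1 hour and 16 minutes layover in Ravensport → 11:11 UTC.
Add 8 hours leg 2 → 19:11 UTC.
Add 5 hours 15 minutes layover in Isla Perdida → 00:26 UTC (May 26).
Add 10 hours and 20 minutes leg 3 → 10:46 UTC.
Add 7 hours 15 minutes layover in Darwin → 18:01 UTC.
Add 7 hours 55 minutes leg 4 → 01:56 UTC (May 27).
Hanoi is UTC+7:00, so local arrival = 01:56 + 7:00 = 08:56 on May 27.

08:56 on May 27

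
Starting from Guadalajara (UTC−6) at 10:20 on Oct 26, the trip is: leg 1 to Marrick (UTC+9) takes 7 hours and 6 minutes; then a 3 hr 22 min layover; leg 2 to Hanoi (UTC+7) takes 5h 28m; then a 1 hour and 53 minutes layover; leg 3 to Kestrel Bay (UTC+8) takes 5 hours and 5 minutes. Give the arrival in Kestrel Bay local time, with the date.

Convert departure to UTC: 10:20 + 6:00 = 16:20 UTC on Oct 26.
Add 7 hours 6 minutes leg 1 → 23:26 UTC.
Add 3 hours and 22 minutes layover in Marrick → 02:48 UTC (Oct 27).
Add 5 hours and 28 minutes leg 2 → 08:16 UTC.
Add 1 hour 53 minutes layover in Hanoi → 10:09 UTC.
Add 5 hours 5 minutes leg 3 → 15:14 UTC.
Kestrel Bay is UTC+8:00, so local arrival = 15:14 + 8:00 = 23:14 on Oct 27.

23:14 on Oct 27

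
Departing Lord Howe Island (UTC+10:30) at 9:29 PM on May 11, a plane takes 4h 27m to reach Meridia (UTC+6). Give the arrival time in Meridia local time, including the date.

9:26 PM on May 11

Convert departure to UTC: 9:29 PM − 10:30 = 10:59 AM UTC on May 11.
Add 4 hours 27 minutes travel time → 3:26 PM UTC.
Meridia is UTC+6:00, so local arrival = 3:26 PM + 6:00 = 9:26 PM on May 11.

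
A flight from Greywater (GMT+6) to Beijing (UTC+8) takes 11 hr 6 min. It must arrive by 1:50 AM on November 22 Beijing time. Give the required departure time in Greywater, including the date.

12:44 PM on Nov 21

Target arrival in UTC: 1:50 AM − 8:00 = 5:50 PM on Nov 21.
Subtract 11 hours and 6 minutes → departure 6:44 AM UTC on Nov 21.
Greywater is UTC+6:00: 6:44 AM + 6:00 = 12:44 PM on Nov 21.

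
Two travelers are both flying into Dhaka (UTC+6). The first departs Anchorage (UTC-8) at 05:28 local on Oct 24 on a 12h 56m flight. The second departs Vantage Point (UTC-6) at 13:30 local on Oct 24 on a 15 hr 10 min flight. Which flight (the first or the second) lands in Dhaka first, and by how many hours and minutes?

Flight 1 in UTC: 05:28 + 8:00 = 13:28 on Oct 24.
+12 hours 56 minutes → arrive 02:24 UTC on Oct 25.
Flight 2 in UTC: 13:30 + 6:00 = 19:30 on Oct 24.
+15 hours and 10 minutes → arrive 10:40 UTC on Oct 25.
Flight 1 lands earlier by 8 hours 16 minutes.

the first, by 8 hours 16 minutes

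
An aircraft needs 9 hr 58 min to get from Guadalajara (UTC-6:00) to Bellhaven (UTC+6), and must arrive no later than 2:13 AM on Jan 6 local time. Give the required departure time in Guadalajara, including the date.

4:15 AM on January 5

Target arrival in UTC: 2:13 AM − 6:00 = 8:13 PM on Jan 5.
Subtract 9 hours 58 minutes → departure 10:15 AM UTC on Jan 5.
Guadalajara is UTC−6:00: 10:15 AM − 6:00 = 4:15 AM on Jan 5.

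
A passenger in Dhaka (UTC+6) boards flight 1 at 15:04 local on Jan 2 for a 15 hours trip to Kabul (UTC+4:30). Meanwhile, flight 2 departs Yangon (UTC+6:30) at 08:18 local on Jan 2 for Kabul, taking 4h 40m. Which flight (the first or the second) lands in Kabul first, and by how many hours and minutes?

the second, by 17 hours 36 minutes

Flight 1 in UTC: 15:04 − 6:00 = 09:04 on Jan 2.
+15 hours → arrive 00:04 UTC on Jan 3.
Flight 2 in UTC: 08:18 − 6:30 = 01:48 on Jan 2.
+4 hours 40 minutes → arrive 06:28 UTC on Jan 2.
Flight 2 lands earlier by 17 hours 36 minutes.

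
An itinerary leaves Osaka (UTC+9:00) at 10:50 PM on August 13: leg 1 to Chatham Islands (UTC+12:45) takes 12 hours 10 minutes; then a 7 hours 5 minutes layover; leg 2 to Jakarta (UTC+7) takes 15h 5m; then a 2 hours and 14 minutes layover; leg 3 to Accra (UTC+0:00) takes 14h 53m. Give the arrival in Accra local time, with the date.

5:17 PM on August 15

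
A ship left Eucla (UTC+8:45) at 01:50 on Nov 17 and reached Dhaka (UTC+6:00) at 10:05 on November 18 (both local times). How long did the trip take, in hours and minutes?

Dhaka is 2:45 behind Eucla.
Clock-face elapsed time (ignoring zones) is 32 hours 15 minutes.
Actual elapsed = 32 hours 15 minutes + 2:45 = 35 hours.

35 hours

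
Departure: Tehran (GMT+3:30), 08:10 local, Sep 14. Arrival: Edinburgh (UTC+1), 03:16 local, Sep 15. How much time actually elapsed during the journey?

21 hours 36 minutes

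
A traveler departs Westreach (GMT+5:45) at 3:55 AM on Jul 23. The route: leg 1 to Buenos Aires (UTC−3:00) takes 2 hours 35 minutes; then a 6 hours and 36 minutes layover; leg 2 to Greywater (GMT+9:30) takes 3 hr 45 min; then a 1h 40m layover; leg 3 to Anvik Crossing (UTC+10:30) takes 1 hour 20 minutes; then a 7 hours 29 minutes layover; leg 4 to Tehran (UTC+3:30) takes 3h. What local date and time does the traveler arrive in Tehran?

4:05 AM on July 24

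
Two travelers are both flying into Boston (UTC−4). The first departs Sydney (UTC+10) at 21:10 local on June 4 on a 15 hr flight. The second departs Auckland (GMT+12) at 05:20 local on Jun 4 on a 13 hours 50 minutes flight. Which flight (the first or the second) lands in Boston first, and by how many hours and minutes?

Flight 1 in UTC: 21:10 − 10:00 = 11:10 on Jun 4.
+15 hours → arrive 02:10 UTC on Jun 5.
Flight 2 in UTC: 05:20 − 12:00 = 17:20 on Jun 3.
+13 hours and 50 minutes → arrive 07:10 UTC on Jun 4.
Flight 2 lands earlier by 19 hours.

the second, by 19 hours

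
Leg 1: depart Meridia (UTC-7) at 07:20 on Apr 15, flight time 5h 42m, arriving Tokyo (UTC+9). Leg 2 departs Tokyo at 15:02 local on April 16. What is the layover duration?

Convert departure to UTC: 07:20 + 7:00 = 14:20 UTC on Apr 15.
Add 5 hours and 42 minutes flight time → 20:02 UTC.
Tokyo is UTC+9:00, so local arrival = 20:02 + 9:00 = 05:02 on Apr 16.
Layover = 15:02 − 05:02 = 10 hours.

10 hours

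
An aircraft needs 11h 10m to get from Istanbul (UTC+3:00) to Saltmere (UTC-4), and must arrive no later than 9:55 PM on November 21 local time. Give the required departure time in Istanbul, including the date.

5:45 PM on Nov 21

Target arrival in UTC: 9:55 PM + 4:00 = 1:55 AM on Nov 22.
Subtract 11 hours and 10 minutes → departure 2:45 PM UTC on Nov 21.
Istanbul is UTC+3:00: 2:45 PM + 3:00 = 5:45 PM on Nov 21.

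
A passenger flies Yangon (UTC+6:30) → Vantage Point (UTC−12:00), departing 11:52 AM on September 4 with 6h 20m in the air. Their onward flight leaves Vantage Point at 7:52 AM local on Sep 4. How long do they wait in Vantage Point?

Convert departure to UTC: 11:52 AM − 6:30 = 5:22 AM UTC on Sep 4.
Add 6 hours and 20 minutes flight time → 11:42 AM UTC.
Vantage Point is UTC−12:00, so local arrival = 11:42 AM − 12:00 = 11:42 PM on Sep 3.
Layover = 7:52 AM − 11:42 PM (+1 day) = 8 hours 10 minutes.

8 hours 10 minutes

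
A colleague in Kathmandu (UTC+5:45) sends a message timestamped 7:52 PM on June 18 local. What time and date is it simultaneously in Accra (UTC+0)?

Accra is 5:45 behind Kathmandu.
Shift by the zone difference: 7:52 PM − 5:45 = 2:07 PM on Jun 18 in Accra.

2:07 PM on June 18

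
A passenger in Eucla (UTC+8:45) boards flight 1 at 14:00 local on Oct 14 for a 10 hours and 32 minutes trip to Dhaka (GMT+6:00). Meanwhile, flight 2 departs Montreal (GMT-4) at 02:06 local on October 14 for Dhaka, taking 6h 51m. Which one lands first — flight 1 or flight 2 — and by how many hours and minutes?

the second, by 2 hours 50 minutes

Flight 1 in UTC: 14:00 − 8:45 = 05:15 on Oct 14.
+10 hours and 32 minutes → arrive 15:47 UTC on Oct 14.
Flight 2 in UTC: 02:06 + 4:00 = 06:06 on Oct 14.
+6 hours and 51 minutes → arrive 12:57 UTC on Oct 14.
Flight 2 lands earlier by 2 hours 50 minutes.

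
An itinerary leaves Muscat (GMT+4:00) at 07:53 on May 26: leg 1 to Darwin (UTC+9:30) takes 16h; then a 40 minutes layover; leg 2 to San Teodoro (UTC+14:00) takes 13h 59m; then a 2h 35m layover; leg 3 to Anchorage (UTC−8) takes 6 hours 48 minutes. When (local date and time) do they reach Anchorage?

Convert departure to UTC: 07:53 − 4:00 = 03:53 UTC on May 26.
Add 16 hours leg 1 → 19:53 UTC.
Add 40 minutes layover in Darwin → 20:33 UTC.
Add 13 hours and 59 minutes leg 2 → 10:32 UTC (May 27).
Add 2 hours and 35 minutes layover in San Teodoro → 13:07 UTC.
Add 6 hours and 48 minutes leg 3 → 19:55 UTC.
Anchorage is UTC−8:00, so local arrival = 19:55 − 8:00 = 11:55 on May 27.

11:55 on May 27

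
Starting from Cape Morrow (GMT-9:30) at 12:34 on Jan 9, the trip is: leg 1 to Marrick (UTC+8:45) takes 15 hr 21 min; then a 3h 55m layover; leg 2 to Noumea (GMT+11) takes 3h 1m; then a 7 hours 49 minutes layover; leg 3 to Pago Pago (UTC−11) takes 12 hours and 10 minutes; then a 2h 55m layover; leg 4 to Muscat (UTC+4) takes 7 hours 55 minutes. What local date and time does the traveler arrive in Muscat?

07:10 on Jan 12

Convert departure to UTC: 12:34 + 9:30 = 22:04 UTC on Jan 9.
Add 15 hours and 21 minutes leg 1 → 13:25 UTC (Jan 10).
Add 3 hours 55 minutes layover in Marrick → 17:20 UTC.
Add 3 hours and 1 minute leg 2 → 20:21 UTC.
Add 7 hours and 49 minutes layover in Noumea → 04:10 UTC (Jan 11).
Add 12 hours 10 minutes leg 3 → 16:20 UTC.
Add 2 hours 55 minutes layover in Pago Pago → 19:15 UTC.
Add 7 hours 55 minutes leg 4 → 03:10 UTC (Jan 12).
Muscat is UTC+4:00, so local arrival = 03:10 + 4:00 = 07:10 on Jan 12.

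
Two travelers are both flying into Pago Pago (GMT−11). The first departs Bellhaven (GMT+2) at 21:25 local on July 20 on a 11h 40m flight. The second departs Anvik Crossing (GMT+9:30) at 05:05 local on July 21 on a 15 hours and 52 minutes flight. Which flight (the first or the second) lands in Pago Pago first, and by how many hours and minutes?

the first, by 4 hours 22 minutes

Flight 1 in UTC: 21:25 − 2:00 = 19:25 on Jul 20.
+11 hours and 40 minutes → arrive 07:05 UTC on Jul 21.
Flight 2 in UTC: 05:05 − 9:30 = 19:35 on Jul 20.
+15 hours and 52 minutes → arrive 11:27 UTC on Jul 21.
Flight 1 lands earlier by 4 hours 22 minutes.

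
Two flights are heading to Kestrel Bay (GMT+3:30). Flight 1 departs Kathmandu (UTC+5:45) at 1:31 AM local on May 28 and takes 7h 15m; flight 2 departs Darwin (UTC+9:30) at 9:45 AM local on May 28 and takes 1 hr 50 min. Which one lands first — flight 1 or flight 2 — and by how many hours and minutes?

the second, by 56 minutes

Flight 1 in UTC: 1:31 AM − 5:45 = 7:46 PM on May 27.
+7 hours 15 minutes → arrive 3:01 AM UTC on May 28.
Flight 2 in UTC: 9:45 AM − 9:30 = 12:15 AM on May 28.
+1 hour 50 minutes → arrive 2:05 AM UTC on May 28.
Flight 2 lands earlier by 56 minutes.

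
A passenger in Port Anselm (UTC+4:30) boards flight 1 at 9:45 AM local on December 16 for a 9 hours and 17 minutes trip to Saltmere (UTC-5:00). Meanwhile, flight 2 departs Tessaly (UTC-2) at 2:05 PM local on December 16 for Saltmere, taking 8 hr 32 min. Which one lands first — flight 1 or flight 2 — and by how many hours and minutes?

the first, by 10 hours 5 minutes

Flight 1 in UTC: 9:45 AM − 4:30 = 5:15 AM on Dec 16.
+9 hours and 17 minutes → arrive 2:32 PM UTC on Dec 16.
Flight 2 in UTC: 2:05 PM + 2:00 = 4:05 PM on Dec 16.
+8 hours 32 minutes → arrive 12:37 AM UTC on Dec 17.
Flight 1 lands earlier by 10 hours 5 minutes.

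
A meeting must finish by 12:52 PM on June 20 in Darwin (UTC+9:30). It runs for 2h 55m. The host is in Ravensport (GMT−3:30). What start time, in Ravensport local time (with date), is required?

8:57 PM on June 19

Target end time in UTC: 12:52 PM − 9:30 = 3:22 AM on Jun 20.
Subtract 2 hours and 55 minutes → start 12:27 AM UTC on Jun 20.
Ravensport is UTC−3:30: 12:27 AM − 3:30 = 8:57 PM on Jun 19.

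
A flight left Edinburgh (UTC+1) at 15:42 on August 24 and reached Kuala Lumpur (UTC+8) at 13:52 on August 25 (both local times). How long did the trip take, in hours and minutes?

Departure in UTC: 15:42 − 1:00 = 14:42 on Aug 24.
Arrival in UTC: 13:52 − 8:00 = 05:52 on Aug 25.
Elapsed = 05:52 − 14:42 (+1 day) = 15 hours 10 minutes.

15 hours 10 minutes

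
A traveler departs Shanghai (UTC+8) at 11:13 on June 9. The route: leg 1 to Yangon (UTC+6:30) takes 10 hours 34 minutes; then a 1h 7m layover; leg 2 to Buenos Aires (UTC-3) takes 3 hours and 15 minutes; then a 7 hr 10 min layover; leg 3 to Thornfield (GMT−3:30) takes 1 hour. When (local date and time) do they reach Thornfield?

Convert departure to UTC: 11:13 − 8:00 = 03:13 UTC on Jun 9.
Add 10 hours 34 minutes leg 1 → 13:47 UTC.
Add 1 hour and 7 minutes layover in Yangon → 14:54 UTC.
Add 3 hours 15 minutes leg 2 → 18:09 UTC.
Add 7 hours 10 minutes layover in Buenos Aires → 01:19 UTC (Jun 10).
Add 1 hour leg 3 → 02:19 UTC.
Thornfield is UTC−3:30, so local arrival = 02:19 − 3:30 = 22:49 on Jun 9.

22:49 on June 9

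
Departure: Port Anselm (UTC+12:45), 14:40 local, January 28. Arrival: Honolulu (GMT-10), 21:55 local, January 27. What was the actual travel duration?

6 hours

Departure in UTC: 14:40 − 12:45 = 01:55 on Jan 28.
Arrival in UTC: 21:55 + 10:00 = 07:55 on Jan 28.
Elapsed = 07:55 − 01:55 = 6 hours.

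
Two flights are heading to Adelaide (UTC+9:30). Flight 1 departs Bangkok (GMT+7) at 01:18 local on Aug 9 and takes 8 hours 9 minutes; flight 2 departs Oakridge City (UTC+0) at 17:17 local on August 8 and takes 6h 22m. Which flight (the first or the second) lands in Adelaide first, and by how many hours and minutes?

the second, by 2 hours 48 minutes

Flight 1 in UTC: 01:18 − 7:00 = 18:18 on Aug 8.
+8 hours and 9 minutes → arrive 02:27 UTC on Aug 9.
Flight 2 departs at 17:17 UTC (Aug 8).
+6 hours and 22 minutes → arrive 23:39 UTC on Aug 8.
Flight 2 lands earlier by 2 hours 48 minutes.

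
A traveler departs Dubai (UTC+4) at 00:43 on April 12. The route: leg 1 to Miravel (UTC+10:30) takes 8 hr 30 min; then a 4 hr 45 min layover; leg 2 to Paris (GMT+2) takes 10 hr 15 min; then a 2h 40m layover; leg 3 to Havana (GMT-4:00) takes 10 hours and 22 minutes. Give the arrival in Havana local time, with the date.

05:15 on Apr 13

Convert departure to UTC: 00:43 − 4:00 = 20:43 UTC on Apr 11.
Add 8 hours and 30 minutes leg 1 → 05:13 UTC (Apr 12).
Add 4 hours 45 minutes layover in Miravel → 09:58 UTC.
Add 10 hours 15 minutes leg 2 → 20:13 UTC.
Add 2 hours and 40 minutes layover in Paris → 22:53 UTC.
Add 10 hours and 22 minutes leg 3 → 09:15 UTC (Apr 13).
Havana is UTC−4:00, so local arrival = 09:15 − 4:00 = 05:15 on Apr 13.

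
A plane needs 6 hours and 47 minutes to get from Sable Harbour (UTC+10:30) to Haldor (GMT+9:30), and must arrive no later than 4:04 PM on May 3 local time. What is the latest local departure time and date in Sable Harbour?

10:17 AM on May 3

Target arrival in UTC: 4:04 PM − 9:30 = 6:34 AM on May 3.
Subtract 6 hours and 47 minutes → departure 11:47 PM UTC on May 2.
Sable Harbour is UTC+10:30: 11:47 PM + 10:30 = 10:17 AM on May 3.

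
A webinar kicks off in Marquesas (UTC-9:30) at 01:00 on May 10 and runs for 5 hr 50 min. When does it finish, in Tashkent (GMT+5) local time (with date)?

Convert start to UTC: 01:00 + 9:30 = 10:30 UTC on May 10.
Add 5 hours 50 minutes duration → 16:20 UTC.
Tashkent is UTC+5:00, so local end time = 16:20 + 5:00 = 21:20 on May 10.

21:20 on May 10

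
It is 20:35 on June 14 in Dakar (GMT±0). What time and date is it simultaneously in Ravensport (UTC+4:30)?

01:05 on June 15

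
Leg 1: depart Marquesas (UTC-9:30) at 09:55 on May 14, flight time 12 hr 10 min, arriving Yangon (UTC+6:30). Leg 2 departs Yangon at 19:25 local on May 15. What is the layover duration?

Convert departure to UTC: 09:55 + 9:30 = 19:25 UTC on May 14.
Add 12 hours and 10 minutes flight time → 07:35 UTC (May 15).
Yangon is UTC+6:30, so local arrival = 07:35 + 6:30 = 14:05 on May 15.
Layover = 19:25 − 14:05 = 5 hours 20 minutes.

5 hours 20 minutes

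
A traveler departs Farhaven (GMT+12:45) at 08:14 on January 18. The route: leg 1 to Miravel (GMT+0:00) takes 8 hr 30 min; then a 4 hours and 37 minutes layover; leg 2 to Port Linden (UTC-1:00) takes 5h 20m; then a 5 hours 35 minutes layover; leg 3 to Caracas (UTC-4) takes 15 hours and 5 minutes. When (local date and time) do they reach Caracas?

Convert departure to UTC: 08:14 − 12:45 = 19:29 UTC on Jan 17.
Add 8 hours and 30 minutes leg 1 → 03:59 UTC (Jan 18).
Add 4 hours 37 minutes layover in Miravel → 08:36 UTC.
Add 5 hours and 20 minutes leg 2 → 13:56 UTC.
Add 5 hours and 35 minutes layover in Port Linden → 19:31 UTC.
Add 15 hours and 5 minutes leg 3 → 10:36 UTC (Jan 19).
Caracas is UTC−4:00, so local arrival = 10:36 − 4:00 = 06:36 on Jan 19.

06:36 on Jan 19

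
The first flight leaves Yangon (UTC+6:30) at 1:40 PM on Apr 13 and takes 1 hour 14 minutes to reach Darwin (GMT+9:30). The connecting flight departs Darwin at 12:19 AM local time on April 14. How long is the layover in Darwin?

6 hours 25 minutes

Convert departure to UTC: 1:40 PM − 6:30 = 7:10 AM UTC on Apr 13.
Add 1 hour 14 minutes flight time → 8:24 AM UTC.
Darwin is UTC+9:30, so local arrival = 8:24 AM + 9:30 = 5:54 PM on Apr 13.
Layover = 12:19 AM − 5:54 PM (+1 day) = 6 hours 25 minutes.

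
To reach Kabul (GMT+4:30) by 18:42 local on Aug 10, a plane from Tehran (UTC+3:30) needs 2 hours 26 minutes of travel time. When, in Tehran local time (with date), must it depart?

15:16 on Aug 10

Target arrival in UTC: 18:42 − 4:30 = 14:12 on Aug 10.
Subtract 2 hours 26 minutes → departure 11:46 UTC on Aug 10.
Tehran is UTC+3:30: 11:46 + 3:30 = 15:16 on Aug 10.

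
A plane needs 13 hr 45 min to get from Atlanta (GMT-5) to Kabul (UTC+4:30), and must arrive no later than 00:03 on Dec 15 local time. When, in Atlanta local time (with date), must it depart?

00:48 on December 14

Target arrival in UTC: 00:03 − 4:30 = 19:33 on Dec 14.
Subtract 13 hours and 45 minutes → departure 05:48 UTC on Dec 14.
Atlanta is UTC−5:00: 05:48 − 5:00 = 00:48 on Dec 14.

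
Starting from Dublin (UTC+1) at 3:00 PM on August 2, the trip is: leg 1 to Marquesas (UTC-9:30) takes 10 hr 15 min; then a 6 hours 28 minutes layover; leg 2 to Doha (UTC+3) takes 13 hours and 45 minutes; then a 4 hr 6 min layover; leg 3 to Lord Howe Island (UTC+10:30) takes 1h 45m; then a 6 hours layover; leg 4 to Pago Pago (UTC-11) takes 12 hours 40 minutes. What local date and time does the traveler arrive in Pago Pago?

Convert departure to UTC: 3:00 PM − 1:00 = 2:00 PM UTC on Aug 2.
Add 10 hours 15 minutes leg 1 → 12:15 AM UTC (Aug 3).
Add 6 hours 28 minutes layover in Marquesas → 6:43 AM UTC.
Add 13 hours and 45 minutes leg 2 → 8:28 PM UTC.
Add 4 hours 6 minutes layover in Doha → 12:34 AM UTC (Aug 4).
Add 1 hour 45 minutes leg 3 → 2:19 AM UTC.
Add 6 hours layover in Lord Howe Island → 8:19 AM UTC.
Add 12 hours 40 minutes leg 4 → 8:59 PM UTC.
Pago Pago is UTC−11:00, so local arrival = 8:59 PM − 11:00 = 9:59 AM on Aug 4.

9:59 AM on August 4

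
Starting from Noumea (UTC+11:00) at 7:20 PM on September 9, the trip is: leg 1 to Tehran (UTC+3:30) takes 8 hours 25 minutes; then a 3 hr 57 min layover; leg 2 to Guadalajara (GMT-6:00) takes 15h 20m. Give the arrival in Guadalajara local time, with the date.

Convert departure to UTC: 7:20 PM − 11:00 = 8:20 AM UTC on Sep 9.
Add 8 hours 25 minutes leg 1 → 4:45 PM UTC.
Add 3 hours and 57 minutes layover in Tehran → 8:42 PM UTC.
Add 15 hours and 20 minutes leg 2 → 12:02 PM UTC (Sep 10).
Guadalajara is UTC−6:00, so local arrival = 12:02 PM − 6:00 = 6:02 AM on Sep 10.

6:02 AM on September 10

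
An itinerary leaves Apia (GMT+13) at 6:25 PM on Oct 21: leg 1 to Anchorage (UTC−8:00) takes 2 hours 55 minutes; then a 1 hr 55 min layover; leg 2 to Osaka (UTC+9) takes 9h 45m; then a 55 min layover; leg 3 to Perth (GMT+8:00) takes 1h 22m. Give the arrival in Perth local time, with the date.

Convert departure to UTC: 6:25 PM − 13:00 = 5:25 AM UTC on Oct 21.
Add 2 hours and 55 minutes leg 1 → 8:20 AM UTC.
Add 1 hour and 55 minutes layover in Anchorage → 10:15 AM UTC.
Add 9 hours 45 minutes leg 2 → 8:00 PM UTC.
Add 55 minutes layover in Osaka → 8:55 PM UTC.
Add 1 hour and 22 minutes leg 3 → 10:17 PM UTC.
Perth is UTC+8:00, so local arrival = 10:17 PM + 8:00 = 6:17 AM on Oct 22.

6:17 AM on October 22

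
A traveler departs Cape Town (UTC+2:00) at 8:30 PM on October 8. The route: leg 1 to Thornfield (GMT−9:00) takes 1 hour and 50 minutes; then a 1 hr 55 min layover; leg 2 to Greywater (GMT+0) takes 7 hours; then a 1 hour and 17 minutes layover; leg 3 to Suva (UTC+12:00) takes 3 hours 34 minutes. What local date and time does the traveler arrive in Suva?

10:06 PM on Oct 9

Convert departure to UTC: 8:30 PM − 2:00 = 6:30 PM UTC on Oct 8.
Add 1 hour 50 minutes leg 1 → 8:20 PM UTC.
Add 1 hour and 55 minutes layover in Thornfield → 10:15 PM UTC.
Add 7 hours leg 2 → 5:15 AM UTC (Oct 9).
Add 1 hour and 17 minutes layover in Greywater → 6:32 AM UTC.
Add 3 hours and 34 minutes leg 3 → 10:06 AM UTC.
Suva is UTC+12:00, so local arrival = 10:06 AM + 12:00 = 10:06 PM on Oct 9.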